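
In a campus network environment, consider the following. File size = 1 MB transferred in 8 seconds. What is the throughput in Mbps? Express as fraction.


Given: file = 1 MB, time = 8 s
File in Mb = 1 * 8 = 8 Mb
Throughput = 8 / 8 Mbps
Throughput = 1 Mbps

1


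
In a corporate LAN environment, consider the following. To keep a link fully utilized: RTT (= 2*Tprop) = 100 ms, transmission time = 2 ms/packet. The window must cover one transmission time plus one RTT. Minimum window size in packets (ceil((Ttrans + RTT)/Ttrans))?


Given: Ttrans = 2 ms, RTT = 100 ms (= 2 * Tprop, Tprop = 50 ms)
Time until first ACK returns = Ttrans + RTT = 2 + 100 = 102 ms
Need W * Ttrans >= Ttrans + RTT  ->  W >= (Ttrans + RTT) / Ttrans
(Ttrans + RTT) / Ttrans = 102 / 2 = 51
W_min = ceil(51) = 51

51


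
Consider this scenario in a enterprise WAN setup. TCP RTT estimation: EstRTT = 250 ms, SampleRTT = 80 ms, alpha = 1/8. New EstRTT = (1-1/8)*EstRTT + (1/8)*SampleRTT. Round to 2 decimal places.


Given: EstRTT = 250 ms, SampleRTT = 80 ms, alpha = 1/8
New EstRTT = (1 - alpha) * EstRTT + alpha * SampleRTT
(7/8) * 250 = 218.75
(1/8) * 80 = 10
New EstRTT = 218.75 + 10 = 228.75 ms -> 228.75 ms (2 dp)

228.75


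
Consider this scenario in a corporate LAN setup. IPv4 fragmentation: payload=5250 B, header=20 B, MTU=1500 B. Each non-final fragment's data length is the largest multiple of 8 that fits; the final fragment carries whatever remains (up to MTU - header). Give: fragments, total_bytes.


Max data per non-final fragment = floor((MTU - header)/8)*8 = floor((1500 - 20)/8)*8 = floor(1480/8)*8 = 1480 B
Final fragment needs no 8-byte alignment: it can carry up to MTU - header = 1480 B
Non-final fragments needed = ceil((payload - 1480) / 1480) = ceil(3770/1480) = ceil(2.5473) = 3
Number of fragments = 3 + 1 = 4
Fragment sizes (data): 3 * 1480 B + 810 B (last, 810 <= 1480 OK)
Total bytes sent = payload + n_frags * header = 5250 + 4*20 = 5250 + 80 = 5330 B

4, 5330


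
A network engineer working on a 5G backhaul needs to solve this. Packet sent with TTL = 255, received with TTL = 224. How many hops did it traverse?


Given: initial TTL = 255, received TTL = 224
Hops = initial TTL - received TTL
Hops = 255 - 224 = 31

31


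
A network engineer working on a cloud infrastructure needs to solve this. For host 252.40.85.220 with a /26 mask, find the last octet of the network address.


Given: IP = 252.40.85.220, prefix = /26
Subnet mask = 255.255.255.192
Last octet of IP: 220
Last octet of mask: 192
Network last octet = 220 AND 192 = 192

192


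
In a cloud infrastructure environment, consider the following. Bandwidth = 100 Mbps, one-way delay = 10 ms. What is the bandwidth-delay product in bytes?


Given: bandwidth = 100 Mbps, delay = 10 ms
BDP in bits = 100 * 10^6 * 10 / 1000
BDP in bits = 1000000
BDP in bytes = 1000000 / 8 = 125000

125000


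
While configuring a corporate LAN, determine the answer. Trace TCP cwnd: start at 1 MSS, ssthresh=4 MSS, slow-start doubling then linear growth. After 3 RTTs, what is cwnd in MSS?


RTT 0: cwnd = 1 MSS (initial)
RTT 1: cwnd = 2 MSS (slow start, doubled)
RTT 2: cwnd = 4 MSS (slow start, doubled)
RTT 3: cwnd = 5 MSS (congestion avoidance, +1)

5


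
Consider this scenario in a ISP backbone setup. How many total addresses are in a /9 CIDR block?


Given: CIDR prefix /9
Host bits = 32 - 9 = 23
Total addresses = 2^23 = 8388608

8388608


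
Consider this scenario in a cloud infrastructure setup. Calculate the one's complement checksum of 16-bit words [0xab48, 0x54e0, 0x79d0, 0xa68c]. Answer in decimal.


Given words: [0xab48, 0x54e0, 0x79d0, 0xa68c]
Step 1: Sum all words
Raw sum = 43848 + 21728 + 31184 + 42636 = 139396
Step 2: Fold carry: (8324 + 2) = 8326
One's complement = ~8326 & 0xFFFF = 57209

57209


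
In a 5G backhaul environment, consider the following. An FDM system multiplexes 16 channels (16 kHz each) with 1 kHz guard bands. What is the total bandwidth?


Given: 16 channels, 16 kHz each, guard = 1 kHz
Channel bandwidth = 16 * 16 = 256 kHz
Guard bands = 15 gaps * 1 kHz = 15 kHz
Total = 256 + 15 = 271 kHz

271


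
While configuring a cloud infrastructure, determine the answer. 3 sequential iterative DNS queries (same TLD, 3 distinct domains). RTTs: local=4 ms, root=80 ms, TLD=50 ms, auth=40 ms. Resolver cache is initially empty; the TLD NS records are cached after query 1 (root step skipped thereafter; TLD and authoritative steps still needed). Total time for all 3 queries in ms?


Lookup 1 (cold cache): local + root + TLD + auth = 4 + 80 + 50 + 40 = 174 ms
Lookups 2..3 (TLD NS cached -> skip root; new domain -> still ask TLD and auth): local + TLD + auth = 4 + 50 + 40 = 94 ms each
Remaining 2 lookups: 2 * 94 = 188 ms
Total = 174 + 188 = 362 ms

362


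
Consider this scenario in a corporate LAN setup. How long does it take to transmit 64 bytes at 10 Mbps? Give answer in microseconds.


Given: packet = 64 bytes, bandwidth = 10 Mbps
Packet in bits = 64 * 8 = 512 bits
Bandwidth = 10 * 10^6 = 10000000 bps
Time = 512 / 10000000 seconds
Time in us = 512 * 10^6 / 10000000 = 51.2

51.2


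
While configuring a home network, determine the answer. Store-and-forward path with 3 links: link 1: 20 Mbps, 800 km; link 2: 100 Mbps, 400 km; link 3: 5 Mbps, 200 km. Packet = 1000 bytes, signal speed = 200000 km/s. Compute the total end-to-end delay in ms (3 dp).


Packet = 1000 bytes = 8000 bits. Store-and-forward: sum (t_trans + t_prop) per link.
Link 1: t_trans = 8000/(20*10^6) s = 0.4000 ms; t_prop = 800/200000 s = 4.0000 ms; subtotal = 4.4000 ms
Link 2: t_trans = 8000/(100*10^6) s = 0.0800 ms; t_prop = 400/200000 s = 2.0000 ms; subtotal = 2.0800 ms
Link 3: t_trans = 8000/(5*10^6) s = 1.6000 ms; t_prop = 200/200000 s = 1.0000 ms; subtotal = 2.6000 ms
End-to-end = 4.4000 + 2.0800 + 2.6000 = 9.0800 ms -> 9.080 ms (3 dp)

9.080


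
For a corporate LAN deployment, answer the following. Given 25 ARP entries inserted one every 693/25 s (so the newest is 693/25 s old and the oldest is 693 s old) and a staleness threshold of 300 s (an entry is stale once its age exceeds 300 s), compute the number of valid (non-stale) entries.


Ages are k * 693/25 s for k = 1..25 (spacing = 27.7200 s).
Entry k is valid iff k * 693/25 <= 300 iff k <= 25 * 300 / 693 = 10.8225
n_valid = floor(10.8225) = 10
(n_stale = 25 - 10 = 15)

10


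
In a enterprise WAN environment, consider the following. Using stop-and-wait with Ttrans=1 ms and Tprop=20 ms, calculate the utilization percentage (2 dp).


Given: Ttrans = 1 ms, Tprop = 20 ms
RTT = 2 * Tprop = 2 * 20 = 40 ms
U = Ttrans / (Ttrans + RTT)
U = 1 / (1 + 40)
U = 1 / 41 = 0.02439
U% = 2.44%

2.44


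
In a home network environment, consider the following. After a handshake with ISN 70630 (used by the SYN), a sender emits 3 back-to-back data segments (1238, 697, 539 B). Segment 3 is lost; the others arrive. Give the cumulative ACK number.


SYN uses sequence number 70630; first data byte = ISN + 1 = 70631.
Segment 1: SEQ = 70631, len = 1238 B, covers [70631, 71868]
Segment 2: SEQ = 71869, len = 697 B, covers [71869, 72565]
Segment 3: SEQ = 72566, len = 539 B, covers [72566, 73104] [LOST]
In-order data received: bytes [70631, 72565] (segments 1..2).
Segment 3 missing -> gap begins at byte 72566.
Cumulative ACK = next expected in-order byte = 70631 + 1238 + 697 = 72566

72566


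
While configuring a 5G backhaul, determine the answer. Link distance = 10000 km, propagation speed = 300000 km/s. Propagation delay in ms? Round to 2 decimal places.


Given: distance = 10000 km, speed = 300000 km/s
Delay = distance / speed = 10000 / 300000 seconds
Delay in ms = 10000 * 1000 / 300000
Delay = 33.3333 ms
Rounded to 2 dp = 33.33 ms

33.33


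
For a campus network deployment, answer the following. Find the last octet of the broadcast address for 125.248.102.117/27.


Given: IP = 125.248.102.117, prefix = /27
Host bits = 32 - 27 = 5
Network last octet = 117 AND mask = 96
Host part size = 2^5 - 1 = 31
Broadcast last octet = 96 OR 31 = 127

127


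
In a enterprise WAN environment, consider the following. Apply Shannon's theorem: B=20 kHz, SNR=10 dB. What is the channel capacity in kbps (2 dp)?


Given: B = 20 kHz, SNR = 10 dB
SNR linear = 10^(10/10) = 10
1 + SNR = 11
log2(11) = 3.4594316186
C = 20 * 1000 * 3.4594316186 = 69188.6324 bps
C = 69.188632 kbps -> 69.19 kbps (2 dp)

69.19


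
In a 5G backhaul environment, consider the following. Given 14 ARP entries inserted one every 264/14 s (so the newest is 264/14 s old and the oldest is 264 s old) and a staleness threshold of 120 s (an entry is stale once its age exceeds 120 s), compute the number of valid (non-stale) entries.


Ages are k * 264/14 s for k = 1..14 (spacing = 18.8571 s).
Entry k is valid iff k * 264/14 <= 120 iff k <= 14 * 120 / 264 = 6.3636
n_valid = floor(6.3636) = 6
(n_stale = 14 - 6 = 8)

6


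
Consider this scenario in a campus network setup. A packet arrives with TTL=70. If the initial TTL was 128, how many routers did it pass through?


Given: initial TTL = 128, received TTL = 70
Hops = initial TTL - received TTL
Hops = 128 - 70 = 58

58


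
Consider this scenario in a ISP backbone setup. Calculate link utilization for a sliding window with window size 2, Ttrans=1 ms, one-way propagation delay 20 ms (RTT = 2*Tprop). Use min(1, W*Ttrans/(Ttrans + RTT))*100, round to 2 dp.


Given: W = 2, Ttrans = 1 ms, RTT = 40 ms (= 2 * Tprop, Tprop = 20 ms)
Cycle time = Ttrans + RTT = 1 + 40 = 41 ms (first packet sent until its ACK returns)
W * Ttrans = 2 * 1 = 2 ms of sending per cycle
W * Ttrans / (Ttrans + RTT) = 2 / 41 = 0.048780
U = min(1, 0.048780) = 0.048780
U% = 4.88%

4.88


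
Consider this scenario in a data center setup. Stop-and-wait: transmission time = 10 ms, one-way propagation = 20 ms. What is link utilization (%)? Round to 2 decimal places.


Given: Ttrans = 10 ms, Tprop = 20 ms
RTT = 2 * Tprop = 2 * 20 = 40 ms
U = Ttrans / (Ttrans + RTT)
U = 10 / (10 + 40)
U = 10 / 50 = 0.2
U% = 20.00%

20.00


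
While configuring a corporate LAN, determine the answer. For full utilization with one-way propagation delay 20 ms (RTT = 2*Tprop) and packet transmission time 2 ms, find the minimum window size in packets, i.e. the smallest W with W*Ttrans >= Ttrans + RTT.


Given: Ttrans = 2 ms, RTT = 40 ms (= 2 * Tprop, Tprop = 20 ms)
Time until first ACK returns = Ttrans + RTT = 2 + 40 = 42 ms
Need W * Ttrans >= Ttrans + RTT  ->  W >= (Ttrans + RTT) / Ttrans
(Ttrans + RTT) / Ttrans = 42 / 2 = 21
W_min = ceil(21) = 21

21


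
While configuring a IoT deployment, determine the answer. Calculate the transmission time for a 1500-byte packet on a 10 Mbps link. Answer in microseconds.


Given: packet = 1500 bytes, bandwidth = 10 Mbps
Packet in bits = 1500 * 8 = 12000 bits
Bandwidth = 10 * 10^6 = 10000000 bps
Time = 12000 / 10000000 seconds
Time in us = 12000 * 10^6 / 10000000 = 1200

1200


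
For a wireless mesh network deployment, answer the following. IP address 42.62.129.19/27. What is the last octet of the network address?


Given: IP = 42.62.129.19, prefix = /27
Subnet mask = 255.255.255.224
Last octet of IP: 19
Last octet of mask: 224
Network last octet = 19 AND 224 = 0

0


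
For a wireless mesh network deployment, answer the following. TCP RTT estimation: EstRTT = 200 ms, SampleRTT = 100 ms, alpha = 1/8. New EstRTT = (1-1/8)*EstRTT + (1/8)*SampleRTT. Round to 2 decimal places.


Given: EstRTT = 200 ms, SampleRTT = 100 ms, alpha = 1/8
New EstRTT = (1 - alpha) * EstRTT + alpha * SampleRTT
(7/8) * 200 = 175
(1/8) * 100 = 12.5
New EstRTT = 175 + 12.5 = 187.5 ms -> 187.50 ms (2 dp)

187.50


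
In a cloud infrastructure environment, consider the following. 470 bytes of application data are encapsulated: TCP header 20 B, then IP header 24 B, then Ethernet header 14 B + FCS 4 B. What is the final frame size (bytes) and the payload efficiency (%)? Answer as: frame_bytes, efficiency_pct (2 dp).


TCP segment = 470 + 20 = 490 B
IP packet = 490 + 24 = 514 B
Ethernet frame = 514 + 14 + 4 = 532 B
Efficiency = app / frame = 470 / 532 = 0.883459 = 88.3459% -> 88.35% (2 dp)

532, 88.35


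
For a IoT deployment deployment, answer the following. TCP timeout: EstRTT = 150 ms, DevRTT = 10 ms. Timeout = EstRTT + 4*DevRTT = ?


Given: EstRTT = 150 ms, DevRTT = 10 ms
Timeout = EstRTT + 4 * DevRTT
4 * DevRTT = 4 * 10 = 40
Timeout = 150 + 40 = 190 ms

190


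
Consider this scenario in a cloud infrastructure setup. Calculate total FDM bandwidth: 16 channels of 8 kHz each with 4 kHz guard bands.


Given: 16 channels, 8 kHz each, guard = 4 kHz
Channel bandwidth = 16 * 8 = 128 kHz
Guard bands = 15 gaps * 4 kHz = 60 kHz
Total = 128 + 60 = 188 kHz

188


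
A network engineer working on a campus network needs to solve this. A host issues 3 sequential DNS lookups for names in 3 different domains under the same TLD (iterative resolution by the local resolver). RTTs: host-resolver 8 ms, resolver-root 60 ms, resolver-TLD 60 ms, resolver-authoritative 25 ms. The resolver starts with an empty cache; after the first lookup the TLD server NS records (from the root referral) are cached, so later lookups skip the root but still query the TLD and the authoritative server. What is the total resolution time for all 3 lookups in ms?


Lookup 1 (cold cache): local + root + TLD + auth = 8 + 60 + 60 + 25 = 153 ms
Lookups 2..3 (TLD NS cached -> skip root; new domain -> still ask TLD and auth): local + TLD + auth = 8 + 60 + 25 = 93 ms each
Remaining 2 lookups: 2 * 93 = 186 ms
Total = 153 + 186 = 339 ms

339


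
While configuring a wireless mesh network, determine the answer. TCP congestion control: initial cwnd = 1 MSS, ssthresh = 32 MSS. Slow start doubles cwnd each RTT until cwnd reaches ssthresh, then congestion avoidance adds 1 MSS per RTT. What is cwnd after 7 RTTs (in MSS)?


RTT 0: cwnd = 1 MSS (initial)
RTT 1: cwnd = 2 MSS (slow start, doubled)
RTT 2: cwnd = 4 MSS (slow start, doubled)
RTT 3: cwnd = 8 MSS (slow start, doubled)
RTT 4: cwnd = 16 MSS (slow start, doubled)
RTT 5: cwnd = 32 MSS (slow start, doubled)
RTT 6: cwnd = 33 MSS (congestion avoidance, +1)
RTT 7: cwnd = 34 MSS (congestion avoidance, +1)

34


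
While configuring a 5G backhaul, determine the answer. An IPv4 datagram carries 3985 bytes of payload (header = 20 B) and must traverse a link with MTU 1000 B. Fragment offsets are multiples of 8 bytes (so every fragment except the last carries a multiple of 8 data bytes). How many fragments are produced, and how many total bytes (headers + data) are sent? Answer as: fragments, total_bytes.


Max data per non-final fragment = floor((MTU - header)/8)*8 = floor((1000 - 20)/8)*8 = floor(980/8)*8 = 976 B
Final fragment needs no 8-byte alignment: it can carry up to MTU - header = 980 B
Non-final fragments needed = ceil((payload - 980) / 976) = ceil(3005/976) = ceil(3.0789) = 4
Number of fragments = 4 + 1 = 5
Fragment sizes (data): 4 * 976 B + 81 B (last, 81 <= 980 OK)
Total bytes sent = payload + n_frags * header = 3985 + 5*20 = 3985 + 100 = 4085 B

5, 4085


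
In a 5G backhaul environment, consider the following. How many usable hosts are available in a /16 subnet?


Given: subnet mask /16
Host bits = 32 - 16 = 16
Total addresses = 2^16 = 65536
Usable hosts = 65536 - 2 (network + broadcast) = 65534

65534


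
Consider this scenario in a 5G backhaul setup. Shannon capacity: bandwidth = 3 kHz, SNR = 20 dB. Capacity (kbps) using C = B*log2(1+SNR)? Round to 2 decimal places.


Given: B = 3 kHz, SNR = 20 dB
SNR linear = 10^(20/10) = 100
1 + SNR = 101
log2(101) = 6.6582114828
C = 3 * 1000 * 6.6582114828 = 19974.6344 bps
C = 19.974634 kbps -> 19.97 kbps (2 dp)

19.97


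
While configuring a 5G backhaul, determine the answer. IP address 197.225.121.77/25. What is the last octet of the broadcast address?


Given: IP = 197.225.121.77, prefix = /25
Host bits = 32 - 25 = 7
Network last octet = 77 AND mask = 0
Host part size = 2^7 - 1 = 127
Broadcast last octet = 0 OR 127 = 127

127


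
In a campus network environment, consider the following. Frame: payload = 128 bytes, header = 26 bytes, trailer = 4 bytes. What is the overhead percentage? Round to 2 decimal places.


Given: payload = 128 B, header = 26 B, trailer = 4 B
Overhead bytes = header + trailer = 26 + 4 = 30
Total frame = payload + overhead = 128 + 30 = 158
Overhead % = 30 / 158 * 100 = 18.9873% -> 18.99% (2 dp)

18.99


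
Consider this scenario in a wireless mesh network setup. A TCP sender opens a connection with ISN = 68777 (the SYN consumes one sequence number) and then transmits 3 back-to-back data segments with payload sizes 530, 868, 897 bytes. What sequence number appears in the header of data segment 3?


The SYN occupies sequence number ISN = 68777, so the first data byte is ISN + 1 = 68778.
SEQ of data segment i = (ISN + 1) + sum of payload sizes of segments 1..i-1.
Segment 1: SEQ = 68778, payload = 530 bytes
Segment 2: SEQ = 69308, payload = 868 bytes
Segment 3: SEQ = 70176, payload = 897 bytes
SEQ of segment 3 = 68778 + 530 + 868 = 70176

70176


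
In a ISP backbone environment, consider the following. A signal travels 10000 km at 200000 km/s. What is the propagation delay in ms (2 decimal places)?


Given: distance = 10000 km, speed = 200000 km/s
Delay = distance / speed = 10000 / 200000 seconds
Delay in ms = 10000 * 1000 / 200000
Delay = 50.0000 ms
Rounded to 2 dp = 50.00 ms

50.00


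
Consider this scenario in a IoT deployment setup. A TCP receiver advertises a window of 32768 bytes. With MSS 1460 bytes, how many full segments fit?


Given: RWND = 32768 bytes, MSS = 1460 bytes
Full segments = floor(RWND / MSS)
Full segments = floor(32768 / 1460)
Full segments = floor(22.4438) = 22

22


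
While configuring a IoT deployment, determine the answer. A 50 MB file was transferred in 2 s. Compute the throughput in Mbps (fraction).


Given: file = 50 MB, time = 2 s
File in Mb = 50 * 8 = 400 Mb
Throughput = 400 / 2 Mbps
Throughput = 200 Mbps

200


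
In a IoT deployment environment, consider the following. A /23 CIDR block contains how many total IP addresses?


Given: CIDR prefix /23
Host bits = 32 - 23 = 9
Total addresses = 2^9 = 512

512


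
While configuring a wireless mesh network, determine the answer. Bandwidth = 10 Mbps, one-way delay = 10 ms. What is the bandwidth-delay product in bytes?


Given: bandwidth = 10 Mbps, delay = 10 ms
BDP in bits = 10 * 10^6 * 10 / 1000
BDP in bits = 100000
BDP in bytes = 100000 / 8 = 12500

12500


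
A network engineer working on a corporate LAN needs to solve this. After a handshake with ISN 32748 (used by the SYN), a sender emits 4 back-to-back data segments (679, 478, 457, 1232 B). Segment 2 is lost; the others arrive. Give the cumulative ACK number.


SYN uses sequence number 32748; first data byte = ISN + 1 = 32749.
Segment 1: SEQ = 32749, len = 679 B, covers [32749, 33427]
Segment 2: SEQ = 33428, len = 478 B, covers [33428, 33905] [LOST]
Segment 3: SEQ = 33906, len = 457 B, covers [33906, 34362]
Segment 4: SEQ = 34363, len = 1232 B, covers [34363, 35594]
In-order data received: bytes [32749, 33427] (segments 1..1).
Segment 2 missing -> gap begins at byte 33428; later segments buffered out of order.
Cumulative ACK = next expected in-order byte = 32749 + 679 = 33428

33428


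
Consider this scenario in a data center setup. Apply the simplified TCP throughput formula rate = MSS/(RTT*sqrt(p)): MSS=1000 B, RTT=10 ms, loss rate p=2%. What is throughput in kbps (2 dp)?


Given: MSS = 1000 bytes, RTT = 10 ms, loss = 2%
RTT in seconds = 10 / 1000 = 0.01
Loss rate = 2% = 0.02
sqrt(loss) = sqrt(0.02) = 0.141421356237
Throughput (bytes/s) = 1000 / (0.01 * 0.141421356237) = 707106.7812
Throughput (kbps) = 707106.7812 * 8 / 1000 = 5656.854249 -> 5656.85 kbps (2 dp)

5656.85


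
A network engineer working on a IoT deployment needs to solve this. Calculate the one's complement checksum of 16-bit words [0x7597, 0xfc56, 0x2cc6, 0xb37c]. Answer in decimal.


Given words: [0x7597, 0xfc56, 0x2cc6, 0xb37c]
Step 1: Sum all words
Raw sum = 30103 + 64598 + 11462 + 45948 = 152111
Step 2: Fold carry: (21039 + 2) = 21041
One's complement = ~21041 & 0xFFFF = 44494

44494


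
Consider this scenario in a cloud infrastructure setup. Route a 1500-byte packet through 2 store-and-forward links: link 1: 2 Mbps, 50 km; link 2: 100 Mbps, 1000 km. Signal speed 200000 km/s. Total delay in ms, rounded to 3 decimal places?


Packet = 1500 bytes = 12000 bits. Store-and-forward: sum (t_trans + t_prop) per link.
Link 1: t_trans = 12000/(2*10^6) s = 6.0000 ms; t_prop = 50/200000 s = 0.2500 ms; subtotal = 6.2500 ms
Link 2: t_trans = 12000/(100*10^6) s = 0.1200 ms; t_prop = 1000/200000 s = 5.0000 ms; subtotal = 5.1200 ms
End-to-end = 6.2500 + 5.1200 = 11.3700 ms -> 11.370 ms (3 dp)

11.370


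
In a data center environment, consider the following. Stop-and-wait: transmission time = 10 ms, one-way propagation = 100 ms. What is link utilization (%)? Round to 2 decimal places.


Given: Ttrans = 10 ms, Tprop = 100 ms
RTT = 2 * Tprop = 2 * 100 = 200 ms
U = Ttrans / (Ttrans + RTT)
U = 10 / (10 + 200)
U = 10 / 210 = 0.047619
U% = 4.76%

4.76


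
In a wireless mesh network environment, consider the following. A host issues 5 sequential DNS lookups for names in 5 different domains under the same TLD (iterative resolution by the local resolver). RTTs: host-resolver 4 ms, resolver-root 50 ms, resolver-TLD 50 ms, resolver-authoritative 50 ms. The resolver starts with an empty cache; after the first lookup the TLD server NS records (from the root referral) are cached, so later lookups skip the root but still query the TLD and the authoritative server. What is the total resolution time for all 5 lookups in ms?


Lookup 1 (cold cache): local + root + TLD + auth = 4 + 50 + 50 + 50 = 154 ms
Lookups 2..5 (TLD NS cached -> skip root; new domain -> still ask TLD and auth): local + TLD + auth = 4 + 50 + 50 = 104 ms each
Remaining 4 lookups: 4 * 104 = 416 ms
Total = 154 + 416 = 570 ms

570


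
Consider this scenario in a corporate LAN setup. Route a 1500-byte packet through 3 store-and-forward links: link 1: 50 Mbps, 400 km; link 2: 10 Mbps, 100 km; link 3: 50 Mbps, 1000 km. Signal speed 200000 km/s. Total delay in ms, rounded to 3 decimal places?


Packet = 1500 bytes = 12000 bits. Store-and-forward: sum (t_trans + t_prop) per link.
Link 1: t_trans = 12000/(50*10^6) s = 0.2400 ms; t_prop = 400/200000 s = 2.0000 ms; subtotal = 2.2400 ms
Link 2: t_trans = 12000/(10*10^6) s = 1.2000 ms; t_prop = 100/200000 s = 0.5000 ms; subtotal = 1.7000 ms
Link 3: t_trans = 12000/(50*10^6) s = 0.2400 ms; t_prop = 1000/200000 s = 5.0000 ms; subtotal = 5.2400 ms
End-to-end = 2.2400 + 1.7000 + 5.2400 = 9.1800 ms -> 9.180 ms (3 dp)

9.180


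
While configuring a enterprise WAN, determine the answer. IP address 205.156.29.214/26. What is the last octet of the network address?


Given: IP = 205.156.29.214, prefix = /26
Subnet mask = 255.255.255.192
Last octet of IP: 214
Last octet of mask: 192
Network last octet = 214 AND 192 = 192

192


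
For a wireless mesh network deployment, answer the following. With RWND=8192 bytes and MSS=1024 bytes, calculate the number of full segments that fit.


Given: RWND = 8192 bytes, MSS = 1024 bytes
Full segments = floor(RWND / MSS)
Full segments = floor(8192 / 1024)
Full segments = floor(8.0) = 8

8


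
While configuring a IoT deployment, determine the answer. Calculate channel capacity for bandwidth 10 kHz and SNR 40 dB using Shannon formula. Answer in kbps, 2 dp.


Given: B = 10 kHz, SNR = 40 dB
SNR linear = 10^(40/10) = 10000
1 + SNR = 10001
log2(10001) = 13.2878566418
C = 10 * 1000 * 13.2878566418 = 132878.5664 bps
C = 132.878566 kbps -> 132.88 kbps (2 dp)

132.88


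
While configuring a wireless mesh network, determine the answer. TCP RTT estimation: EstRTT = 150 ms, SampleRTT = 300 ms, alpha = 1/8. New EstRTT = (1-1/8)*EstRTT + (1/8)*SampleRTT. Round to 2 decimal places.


Given: EstRTT = 150 ms, SampleRTT = 300 ms, alpha = 1/8
New EstRTT = (1 - alpha) * EstRTT + alpha * SampleRTT
(7/8) * 150 = 131.25
(1/8) * 300 = 37.5
New EstRTT = 131.25 + 37.5 = 168.75 ms -> 168.75 ms (2 dp)

168.75


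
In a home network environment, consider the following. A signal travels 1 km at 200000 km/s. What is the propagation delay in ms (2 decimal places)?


Given: distance = 1 km, speed = 200000 km/s
Delay = distance / speed = 1 / 200000 seconds
Delay in ms = 1 * 1000 / 200000
Delay = 0.0050 ms
Rounded to 2 dp = 0.01 ms

0.01


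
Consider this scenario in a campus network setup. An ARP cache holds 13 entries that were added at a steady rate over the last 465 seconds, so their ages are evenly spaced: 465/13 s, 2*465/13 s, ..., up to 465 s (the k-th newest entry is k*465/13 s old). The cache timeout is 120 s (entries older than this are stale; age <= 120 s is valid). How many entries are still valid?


Ages are k * 465/13 s for k = 1..13 (spacing = 35.7692 s).
Entry k is valid iff k * 465/13 <= 120 iff k <= 13 * 120 / 465 = 3.3548
n_valid = floor(3.3548) = 3
(n_stale = 13 - 3 = 10)

3


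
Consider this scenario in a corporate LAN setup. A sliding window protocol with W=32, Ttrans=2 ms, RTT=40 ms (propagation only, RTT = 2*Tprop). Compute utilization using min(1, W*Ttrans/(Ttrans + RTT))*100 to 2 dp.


Given: W = 32, Ttrans = 2 ms, RTT = 40 ms (= 2 * Tprop, Tprop = 20 ms)
Cycle time = Ttrans + RTT = 2 + 40 = 42 ms (first packet sent until its ACK returns)
W * Ttrans = 32 * 2 = 64 ms of sending per cycle
W * Ttrans / (Ttrans + RTT) = 64 / 42 = 1.523810
U = min(1, 1.523810) = 1.000000
U% = 100.00%

100.00


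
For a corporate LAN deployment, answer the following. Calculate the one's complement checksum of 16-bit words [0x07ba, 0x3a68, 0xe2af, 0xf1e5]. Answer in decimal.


Given words: [0x07ba, 0x3a68, 0xe2af, 0xf1e5]
Step 1: Sum all words
Raw sum = 1978 + 14952 + 58031 + 61925 = 136886
Step 2: Fold carry: (5814 + 2) = 5816
One's complement = ~5816 & 0xFFFF = 59719

59719


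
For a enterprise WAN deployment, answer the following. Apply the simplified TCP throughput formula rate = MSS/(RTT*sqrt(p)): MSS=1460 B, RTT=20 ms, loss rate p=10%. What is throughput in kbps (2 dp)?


Given: MSS = 1460 bytes, RTT = 20 ms, loss = 10%
RTT in seconds = 20 / 1000 = 0.02
Loss rate = 10% = 0.1
sqrt(loss) = sqrt(0.1) = 0.316227766017
Throughput (bytes/s) = 1460 / (0.02 * 0.316227766017) = 230846.2692
Throughput (kbps) = 230846.2692 * 8 / 1000 = 1846.770154 -> 1846.77 kbps (2 dp)

1846.77


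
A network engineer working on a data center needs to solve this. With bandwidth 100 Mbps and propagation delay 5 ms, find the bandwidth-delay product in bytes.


Given: bandwidth = 100 Mbps, delay = 5 ms
BDP in bits = 100 * 10^6 * 5 / 1000
BDP in bits = 500000
BDP in bytes = 500000 / 8 = 62500

62500


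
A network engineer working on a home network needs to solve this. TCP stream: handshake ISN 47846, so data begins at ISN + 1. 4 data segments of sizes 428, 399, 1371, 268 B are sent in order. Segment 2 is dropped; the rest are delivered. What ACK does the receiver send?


SYN uses sequence number 47846; first data byte = ISN + 1 = 47847.
Segment 1: SEQ = 47847, len = 428 B, covers [47847, 48274]
Segment 2: SEQ = 48275, len = 399 B, covers [48275, 48673] [LOST]
Segment 3: SEQ = 48674, len = 1371 B, covers [48674, 50044]
Segment 4: SEQ = 50045, len = 268 B, covers [50045, 50312]
In-order data received: bytes [47847, 48274] (segments 1..1).
Segment 2 missing -> gap begins at byte 48275; later segments buffered out of order.
Cumulative ACK = next expected in-order byte = 47847 + 428 = 48275

48275


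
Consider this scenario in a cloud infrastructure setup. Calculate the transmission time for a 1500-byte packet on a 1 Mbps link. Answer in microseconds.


Given: packet = 1500 bytes, bandwidth = 1 Mbps
Packet in bits = 1500 * 8 = 12000 bits
Bandwidth = 1 * 10^6 = 1000000 bps
Time = 12000 / 1000000 seconds
Time in us = 12000 * 10^6 / 1000000 = 12000

12000


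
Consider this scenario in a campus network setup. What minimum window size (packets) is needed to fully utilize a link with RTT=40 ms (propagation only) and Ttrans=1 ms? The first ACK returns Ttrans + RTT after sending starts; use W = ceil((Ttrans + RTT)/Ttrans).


Given: Ttrans = 1 ms, RTT = 40 ms (= 2 * Tprop, Tprop = 20 ms)
Time until first ACK returns = Ttrans + RTT = 1 + 40 = 41 ms
Need W * Ttrans >= Ttrans + RTT  ->  W >= (Ttrans + RTT) / Ttrans
(Ttrans + RTT) / Ttrans = 41 / 1 = 41
W_min = ceil(41) = 41

41


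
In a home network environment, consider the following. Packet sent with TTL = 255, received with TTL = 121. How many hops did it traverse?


Given: initial TTL = 255, received TTL = 121
Hops = initial TTL - received TTL
Hops = 255 - 121 = 134

134


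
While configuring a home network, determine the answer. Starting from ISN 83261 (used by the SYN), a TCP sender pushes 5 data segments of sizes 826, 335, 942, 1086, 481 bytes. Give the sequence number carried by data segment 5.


The SYN occupies sequence number ISN = 83261, so the first data byte is ISN + 1 = 83262.
SEQ of data segment i = (ISN + 1) + sum of payload sizes of segments 1..i-1.
Segment 1: SEQ = 83262, payload = 826 bytes
Segment 2: SEQ = 84088, payload = 335 bytes
Segment 3: SEQ = 84423, payload = 942 bytes
Segment 4: SEQ = 85365, payload = 1086 bytes
Segment 5: SEQ = 86451, payload = 481 bytes
SEQ of segment 5 = 83262 + 826 + 335 + 942 + 1086 = 86451

86451


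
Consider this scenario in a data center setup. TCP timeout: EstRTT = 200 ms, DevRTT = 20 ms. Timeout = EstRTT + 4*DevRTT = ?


Given: EstRTT = 200 ms, DevRTT = 20 ms
Timeout = EstRTT + 4 * DevRTT
4 * DevRTT = 4 * 20 = 80
Timeout = 200 + 80 = 280 ms

280


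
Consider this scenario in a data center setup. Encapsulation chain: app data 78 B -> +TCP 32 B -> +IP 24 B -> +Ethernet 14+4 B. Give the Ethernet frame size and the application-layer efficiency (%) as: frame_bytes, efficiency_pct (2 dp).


TCP segment = 78 + 32 = 110 B
IP packet = 110 + 24 = 134 B
Ethernet frame = 134 + 14 + 4 = 152 B
Efficiency = app / frame = 78 / 152 = 0.513158 = 51.3158% -> 51.32% (2 dp)

152, 51.32


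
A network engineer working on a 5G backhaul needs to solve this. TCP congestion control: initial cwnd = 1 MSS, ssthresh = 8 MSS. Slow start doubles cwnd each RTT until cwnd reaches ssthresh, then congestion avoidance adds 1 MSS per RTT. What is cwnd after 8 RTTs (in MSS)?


RTT 0: cwnd = 1 MSS (initial)
RTT 1: cwnd = 2 MSS (slow start, doubled)
RTT 2: cwnd = 4 MSS (slow start, doubled)
RTT 3: cwnd = 8 MSS (slow start, doubled)
RTT 4: cwnd = 9 MSS (congestion avoidance, +1)
RTT 5: cwnd = 10 MSS (congestion avoidance, +1)
RTT 6: cwnd = 11 MSS (congestion avoidance, +1)
RTT 7: cwnd = 12 MSS (congestion avoidance, +1)
RTT 8: cwnd = 13 MSS (congestion avoidance, +1)

13


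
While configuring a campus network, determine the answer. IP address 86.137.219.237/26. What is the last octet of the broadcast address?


Given: IP = 86.137.219.237, prefix = /26
Host bits = 32 - 26 = 6
Network last octet = 237 AND mask = 192
Host part size = 2^6 - 1 = 63
Broadcast last octet = 192 OR 63 = 255

255


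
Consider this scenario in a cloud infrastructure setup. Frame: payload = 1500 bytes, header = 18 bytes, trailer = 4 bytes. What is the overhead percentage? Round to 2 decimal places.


Given: payload = 1500 B, header = 18 B, trailer = 4 B
Overhead bytes = header + trailer = 18 + 4 = 22
Total frame = payload + overhead = 1500 + 22 = 1522
Overhead % = 22 / 1522 * 100 = 1.4455% -> 1.45% (2 dp)

1.45


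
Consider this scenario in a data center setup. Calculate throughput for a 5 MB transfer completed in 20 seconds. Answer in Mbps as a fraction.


Given: file = 5 MB, time = 20 s
File in Mb = 5 * 8 = 40 Mb
Throughput = 40 / 20 Mbps
Throughput = 2 Mbps

2


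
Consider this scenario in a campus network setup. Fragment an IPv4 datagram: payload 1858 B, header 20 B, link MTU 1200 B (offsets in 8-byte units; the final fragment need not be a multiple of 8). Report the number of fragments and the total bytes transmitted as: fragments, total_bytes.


Max data per non-final fragment = floor((MTU - header)/8)*8 = floor((1200 - 20)/8)*8 = floor(1180/8)*8 = 1176 B
Final fragment needs no 8-byte alignment: it can carry up to MTU - header = 1180 B
Non-final fragments needed = ceil((payload - 1180) / 1176) = ceil(678/1176) = ceil(0.5765) = 1
Number of fragments = 1 + 1 = 2
Fragment sizes (data): 1 * 1176 B + 682 B (last, 682 <= 1180 OK)
Total bytes sent = payload + n_frags * header = 1858 + 2*20 = 1858 + 40 = 1898 B

2, 1898


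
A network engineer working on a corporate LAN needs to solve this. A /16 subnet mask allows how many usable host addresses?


Given: subnet mask /16
Host bits = 32 - 16 = 16
Total addresses = 2^16 = 65536
Usable hosts = 65536 - 2 (network + broadcast) = 65534

65534


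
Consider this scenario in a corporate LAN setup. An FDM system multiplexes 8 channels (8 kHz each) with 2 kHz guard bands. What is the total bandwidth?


Given: 8 channels, 8 kHz each, guard = 2 kHz
Channel bandwidth = 8 * 8 = 64 kHz
Guard bands = 7 gaps * 2 kHz = 14 kHz
Total = 64 + 14 = 78 kHz

78


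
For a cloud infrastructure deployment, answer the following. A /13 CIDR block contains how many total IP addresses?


Given: CIDR prefix /13
Host bits = 32 - 13 = 19
Total addresses = 2^19 = 524288

524288


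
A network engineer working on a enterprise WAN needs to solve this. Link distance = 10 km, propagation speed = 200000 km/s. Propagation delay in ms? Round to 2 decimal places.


Given: distance = 10 km, speed = 200000 km/s
Delay = distance / speed = 10 / 200000 seconds
Delay in ms = 10 * 1000 / 200000
Delay = 0.0500 ms
Rounded to 2 dp = 0.05 ms

0.05


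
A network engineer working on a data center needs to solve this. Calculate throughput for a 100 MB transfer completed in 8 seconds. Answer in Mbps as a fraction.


Given: file = 100 MB, time = 8 s
File in Mb = 100 * 8 = 800 Mb
Throughput = 800 / 8 Mbps
Throughput = 100 Mbps

100


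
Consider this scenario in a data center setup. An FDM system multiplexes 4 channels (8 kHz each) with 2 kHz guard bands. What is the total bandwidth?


Given: 4 channels, 8 kHz each, guard = 2 kHz
Channel bandwidth = 4 * 8 = 32 kHz
Guard bands = 3 gaps * 2 kHz = 6 kHz
Total = 32 + 6 = 38 kHz

38


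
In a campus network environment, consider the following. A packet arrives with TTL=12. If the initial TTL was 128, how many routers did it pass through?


Given: initial TTL = 128, received TTL = 12
Hops = initial TTL - received TTL
Hops = 128 - 12 = 116

116


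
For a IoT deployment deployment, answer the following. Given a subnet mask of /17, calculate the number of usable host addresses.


Given: subnet mask /17
Host bits = 32 - 17 = 15
Total addresses = 2^15 = 32768
Usable hosts = 32768 - 2 (network + broadcast) = 32766

32766


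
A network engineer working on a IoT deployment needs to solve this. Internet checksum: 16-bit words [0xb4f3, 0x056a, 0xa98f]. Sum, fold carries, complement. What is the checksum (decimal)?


Given words: [0xb4f3, 0x056a, 0xa98f]
Step 1: Sum all words
Raw sum = 46323 + 1386 + 43407 = 91116
Step 2: Fold carry: (25580 + 1) = 25581
One's complement = ~25581 & 0xFFFF = 39954

39954


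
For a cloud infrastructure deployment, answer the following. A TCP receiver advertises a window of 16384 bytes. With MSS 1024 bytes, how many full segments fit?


Given: RWND = 16384 bytes, MSS = 1024 bytes
Full segments = floor(RWND / MSS)
Full segments = floor(16384 / 1024)
Full segments = floor(16.0) = 16

16


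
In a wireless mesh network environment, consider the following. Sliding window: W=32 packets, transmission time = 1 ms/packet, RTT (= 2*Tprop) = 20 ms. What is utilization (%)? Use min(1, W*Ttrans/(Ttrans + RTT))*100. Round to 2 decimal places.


Given: W = 32, Ttrans = 1 ms, RTT = 20 ms (= 2 * Tprop, Tprop = 10 ms)
Cycle time = Ttrans + RTT = 1 + 20 = 21 ms (first packet sent until its ACK returns)
W * Ttrans = 32 * 1 = 32 ms of sending per cycle
W * Ttrans / (Ttrans + RTT) = 32 / 21 = 1.523810
U = min(1, 1.523810) = 1.000000
U% = 100.00%

100.00


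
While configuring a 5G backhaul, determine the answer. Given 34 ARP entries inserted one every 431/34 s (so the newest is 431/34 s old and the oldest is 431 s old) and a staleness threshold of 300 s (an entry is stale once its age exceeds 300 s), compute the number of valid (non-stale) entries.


Ages are k * 431/34 s for k = 1..34 (spacing = 12.6765 s).
Entry k is valid iff k * 431/34 <= 300 iff k <= 34 * 300 / 431 = 23.6659
n_valid = floor(23.6659) = 23
(n_stale = 34 - 23 = 11)

23


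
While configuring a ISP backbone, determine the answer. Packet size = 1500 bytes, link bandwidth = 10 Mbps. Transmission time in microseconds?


Given: packet = 1500 bytes, bandwidth = 10 Mbps
Packet in bits = 1500 * 8 = 12000 bits
Bandwidth = 10 * 10^6 = 10000000 bps
Time = 12000 / 10000000 seconds
Time in us = 12000 * 10^6 / 10000000 = 1200

1200


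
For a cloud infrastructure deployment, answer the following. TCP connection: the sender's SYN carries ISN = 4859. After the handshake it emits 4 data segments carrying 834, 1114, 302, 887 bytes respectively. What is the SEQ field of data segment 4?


The SYN occupies sequence number ISN = 4859, so the first data byte is ISN + 1 = 4860.
SEQ of data segment i = (ISN + 1) + sum of payload sizes of segments 1..i-1.
Segment 1: SEQ = 4860, payload = 834 bytes
Segment 2: SEQ = 5694, payload = 1114 bytes
Segment 3: SEQ = 6808, payload = 302 bytes
Segment 4: SEQ = 7110, payload = 887 bytes
SEQ of segment 4 = 4860 + 834 + 1114 + 302 = 7110

7110


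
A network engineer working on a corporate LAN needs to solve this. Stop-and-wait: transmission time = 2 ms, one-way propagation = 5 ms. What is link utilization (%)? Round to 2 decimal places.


Given: Ttrans = 2 ms, Tprop = 5 ms
RTT = 2 * Tprop = 2 * 5 = 10 ms
U = Ttrans / (Ttrans + RTT)
U = 2 / (2 + 10)
U = 2 / 12 = 0.166667
U% = 16.67%

16.67


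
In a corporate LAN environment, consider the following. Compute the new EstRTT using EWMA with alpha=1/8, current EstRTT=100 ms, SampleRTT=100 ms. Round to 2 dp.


Given: EstRTT = 100 ms, SampleRTT = 100 ms, alpha = 1/8
New EstRTT = (1 - alpha) * EstRTT + alpha * SampleRTT
(7/8) * 100 = 87.5
(1/8) * 100 = 12.5
New EstRTT = 87.5 + 12.5 = 100 ms -> 100.00 ms (2 dp)

100.00


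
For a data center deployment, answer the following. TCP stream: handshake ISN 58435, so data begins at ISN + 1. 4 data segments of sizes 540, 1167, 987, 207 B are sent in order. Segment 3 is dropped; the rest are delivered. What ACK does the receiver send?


SYN uses sequence number 58435; first data byte = ISN + 1 = 58436.
Segment 1: SEQ = 58436, len = 540 B, covers [58436, 58975]
Segment 2: SEQ = 58976, len = 1167 B, covers [58976, 60142]
Segment 3: SEQ = 60143, len = 987 B, covers [60143, 61129] [LOST]
Segment 4: SEQ = 61130, len = 207 B, covers [61130, 61336]
In-order data received: bytes [58436, 60142] (segments 1..2).
Segment 3 missing -> gap begins at byte 60143; later segments buffered out of order.
Cumulative ACK = next expected in-order byte = 58436 + 540 + 1167 = 60143

60143


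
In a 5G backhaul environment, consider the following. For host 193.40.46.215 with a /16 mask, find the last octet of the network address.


Given: IP = 193.40.46.215, prefix = /16
Subnet mask = 255.255.0.0
Last octet of IP: 215
Last octet of mask: 0
Network last octet = 215 AND 0 = 0

0


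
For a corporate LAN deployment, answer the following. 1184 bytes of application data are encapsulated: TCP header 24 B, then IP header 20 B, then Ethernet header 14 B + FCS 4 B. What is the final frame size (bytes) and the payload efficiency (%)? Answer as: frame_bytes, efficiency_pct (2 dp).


TCP segment = 1184 + 24 = 1208 B
IP packet = 1208 + 20 = 1228 B
Ethernet frame = 1228 + 14 + 4 = 1246 B
Efficiency = app / frame = 1184 / 1246 = 0.950241 = 95.0241% -> 95.02% (2 dp)

1246, 95.02
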